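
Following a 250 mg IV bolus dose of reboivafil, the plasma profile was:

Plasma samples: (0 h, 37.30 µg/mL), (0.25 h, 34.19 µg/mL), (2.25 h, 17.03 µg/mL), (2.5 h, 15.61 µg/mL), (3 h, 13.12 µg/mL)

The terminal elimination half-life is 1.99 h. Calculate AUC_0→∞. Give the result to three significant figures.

Trapezoidal AUC_0→3:
  [0→0.25]: (37.30+34.19)/2 × 0.25 = 8.93625
  [0.25→2.25]: (34.19+17.03)/2 × 2 = 51.22
  [2.25→2.5]: (17.03+15.61)/2 × 0.25 = 4.08
  [2.5→3]: (15.61+13.12)/2 × 0.5 = 7.1825
  Sum = 71.41875 µg/mL·h
k_e = ln2 / t½ = 0.693147 / 1.99 = 0.3483 h^-1
Extrapolated tail: C_last / k_e = 13.12 / 0.3483 = 37.669
AUC_0→∞ = 71.41875 + 37.669 = 109.08775 µg/mL·h

AUC = 109 µg/mL·h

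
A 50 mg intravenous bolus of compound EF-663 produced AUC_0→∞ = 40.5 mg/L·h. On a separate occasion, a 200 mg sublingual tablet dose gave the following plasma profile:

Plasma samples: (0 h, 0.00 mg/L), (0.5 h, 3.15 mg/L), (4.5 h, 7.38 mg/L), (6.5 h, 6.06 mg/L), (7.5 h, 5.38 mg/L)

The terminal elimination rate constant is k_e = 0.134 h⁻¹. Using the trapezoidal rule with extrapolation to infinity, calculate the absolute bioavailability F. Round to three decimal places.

F = 0.501

Trapezoidal AUC_0→7.5 (sublingual tablet):
  [0→0.5]: (0.00+3.15)/2 × 0.5 = 0.7875
  [0.5→4.5]: (3.15+7.38)/2 × 4 = 21.06
  [4.5→6.5]: (7.38+6.06)/2 × 2 = 13.44
  [6.5→7.5]: (6.06+5.38)/2 × 1 = 5.72
  Sum = 41.0075 mg/L·h
Tail: C_last/k_e = 5.38/0.134 = 40.149
AUC_0→∞ (sublingual tablet) = 41.0075 + 40.149 = 81.1565 mg/L·h
F = (AUC_ev/D_ev)/(AUC_iv/D_iv) = (81.1565/200)/(40.5/50) = 0.4057825/0.81 = 0.5010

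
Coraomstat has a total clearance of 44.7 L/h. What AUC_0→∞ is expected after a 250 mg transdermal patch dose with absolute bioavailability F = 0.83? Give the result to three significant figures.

AUC_0→∞ = F × Dose / CL
        = 0.83 × 250 / 44.7 = 4.64206 mg/L·h

AUC = 4.64 mg/L·h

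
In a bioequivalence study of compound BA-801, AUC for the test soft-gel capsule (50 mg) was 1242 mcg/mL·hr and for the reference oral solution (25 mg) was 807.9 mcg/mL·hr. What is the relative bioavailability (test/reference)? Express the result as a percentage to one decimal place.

F_rel = 76.9%

F_rel = (AUC_test/D_test) / (AUC_ref/D_ref)
      = (1242/50) / (807.9/25)
      = 24.84 / 32.316 = 0.7687 = 76.87%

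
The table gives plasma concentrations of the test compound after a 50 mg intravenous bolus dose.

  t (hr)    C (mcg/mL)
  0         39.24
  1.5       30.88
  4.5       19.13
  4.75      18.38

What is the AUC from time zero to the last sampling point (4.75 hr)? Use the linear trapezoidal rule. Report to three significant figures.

Trapezoidal AUC_0→4.75:
  [0→1.5]: (39.24+30.88)/2 × 1.5 = 52.59
  [1.5→4.5]: (30.88+19.13)/2 × 3 = 75.015
  [4.5→4.75]: (19.13+18.38)/2 × 0.25 = 4.68875
  Sum = 132.29375 mcg/mL·hr

AUC = 132 mcg/mL·hr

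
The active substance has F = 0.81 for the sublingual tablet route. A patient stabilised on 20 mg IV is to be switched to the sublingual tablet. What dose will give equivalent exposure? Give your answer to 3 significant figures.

D_sublingual = 24.7 mg

For equal systemic exposure: F × D_ev = D_iv
D_ev = D_iv / F = 20 / 0.81 = 24.6914 mg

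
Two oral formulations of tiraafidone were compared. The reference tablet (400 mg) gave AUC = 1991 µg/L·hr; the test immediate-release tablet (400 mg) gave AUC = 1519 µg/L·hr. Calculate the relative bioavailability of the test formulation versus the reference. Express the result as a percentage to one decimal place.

F_rel = (AUC_test/D_test) / (AUC_ref/D_ref)
      = (1519/400) / (1991/400)
      = 3.7975 / 4.9775 = 0.7629 = 76.29%

F_rel = 76.3%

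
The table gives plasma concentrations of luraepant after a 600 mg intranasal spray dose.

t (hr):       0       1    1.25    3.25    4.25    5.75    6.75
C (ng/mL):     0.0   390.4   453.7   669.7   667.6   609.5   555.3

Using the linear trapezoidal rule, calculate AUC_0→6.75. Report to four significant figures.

AUC = 3633 ng/mL·hr

Trapezoidal AUC_0→6.75:
  [0→1]: (0.0+390.4)/2 × 1 = 195.2
  [1→1.25]: (390.4+453.7)/2 × 0.25 = 105.5125
  [1.25→3.25]: (453.7+669.7)/2 × 2 = 1123.4
  [3.25→4.25]: (669.7+667.6)/2 × 1 = 668.65
  [4.25→5.75]: (667.6+609.5)/2 × 1.5 = 957.825
  [5.75→6.75]: (609.5+555.3)/2 × 1 = 582.4
  Sum = 3632.9875 ng/mL·hr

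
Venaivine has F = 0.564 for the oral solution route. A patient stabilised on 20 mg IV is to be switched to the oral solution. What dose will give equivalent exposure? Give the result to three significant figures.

For equal systemic exposure: F × D_ev = D_iv
D_ev = D_iv / F = 20 / 0.564 = 35.461 mg

D_oral = 35.5 mg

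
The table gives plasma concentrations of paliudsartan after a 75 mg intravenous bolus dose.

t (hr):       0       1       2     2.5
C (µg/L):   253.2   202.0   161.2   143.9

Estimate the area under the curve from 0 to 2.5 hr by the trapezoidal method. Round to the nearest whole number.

AUC = 485 µg/L·hr

Trapezoidal AUC_0→2.5:
  [0→1]: (253.2+202.0)/2 × 1 = 227.6
  [1→2]: (202.0+161.2)/2 × 1 = 181.6
  [2→2.5]: (161.2+143.9)/2 × 0.5 = 76.275
  Sum = 485.475 µg/L·hr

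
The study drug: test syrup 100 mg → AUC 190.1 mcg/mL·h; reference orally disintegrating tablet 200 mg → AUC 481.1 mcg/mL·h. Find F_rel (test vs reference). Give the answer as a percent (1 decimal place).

F_rel = 79.0%

F_rel = (AUC_test/D_test) / (AUC_ref/D_ref)
      = (190.1/100) / (481.1/200)
      = 1.901 / 2.4055 = 0.7903 = 79.03%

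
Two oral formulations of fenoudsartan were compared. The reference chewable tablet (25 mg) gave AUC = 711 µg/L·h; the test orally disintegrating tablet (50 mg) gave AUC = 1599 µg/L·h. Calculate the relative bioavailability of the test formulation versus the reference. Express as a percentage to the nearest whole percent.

F_rel = 112%

F_rel = (AUC_test/D_test) / (AUC_ref/D_ref)
      = (1599/50) / (711/25)
      = 31.98 / 28.44 = 1.1245 = 112.45%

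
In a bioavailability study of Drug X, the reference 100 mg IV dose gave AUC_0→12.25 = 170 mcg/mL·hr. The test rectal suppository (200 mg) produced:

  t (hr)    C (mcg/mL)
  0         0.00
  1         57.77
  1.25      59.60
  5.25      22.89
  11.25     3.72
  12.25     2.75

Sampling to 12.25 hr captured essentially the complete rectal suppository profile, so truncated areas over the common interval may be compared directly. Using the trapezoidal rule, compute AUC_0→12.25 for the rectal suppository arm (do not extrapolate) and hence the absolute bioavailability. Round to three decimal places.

F = 0.858

Trapezoidal AUC_0→12.25 (rectal suppository):
  [0→1]: (0.00+57.77)/2 × 1 = 28.885
  [1→1.25]: (57.77+59.60)/2 × 0.25 = 14.67125
  [1.25→5.25]: (59.60+22.89)/2 × 4 = 164.98
  [5.25→11.25]: (22.89+3.72)/2 × 6 = 79.83
  [11.25→12.25]: (3.72+2.75)/2 × 1 = 3.235
  Sum = 291.60125 mcg/mL·hr
F = (AUC_ev/D_ev)/(AUC_iv/D_iv) = (291.60125/200)/(170/100) = 1.45801/1.7 = 0.8577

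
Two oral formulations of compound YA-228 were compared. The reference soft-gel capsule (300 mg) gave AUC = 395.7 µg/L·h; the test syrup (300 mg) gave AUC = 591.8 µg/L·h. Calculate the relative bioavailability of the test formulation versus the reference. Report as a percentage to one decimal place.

F_rel = 149.6%

F_rel = (AUC_test/D_test) / (AUC_ref/D_ref)
      = (591.8/300) / (395.7/300)
      = 1.97267 / 1.319 = 1.4956 = 149.56%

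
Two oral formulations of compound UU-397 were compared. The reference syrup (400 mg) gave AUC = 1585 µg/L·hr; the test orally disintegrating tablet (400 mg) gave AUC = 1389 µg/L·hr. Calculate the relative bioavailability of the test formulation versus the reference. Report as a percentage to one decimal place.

F_rel = (AUC_test/D_test) / (AUC_ref/D_ref)
      = (1389/400) / (1585/400)
      = 3.4725 / 3.9625 = 0.8763 = 87.63%

F_rel = 87.6%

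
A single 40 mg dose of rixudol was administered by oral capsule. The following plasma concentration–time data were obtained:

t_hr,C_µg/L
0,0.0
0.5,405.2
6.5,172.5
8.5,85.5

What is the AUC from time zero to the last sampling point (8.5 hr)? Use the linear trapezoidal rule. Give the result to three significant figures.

Trapezoidal AUC_0→8.5:
  [0→0.5]: (0.0+405.2)/2 × 0.5 = 101.3
  [0.5→6.5]: (405.2+172.5)/2 × 6 = 1733.1
  [6.5→8.5]: (172.5+85.5)/2 × 2 = 258.0
  Sum = 2092.4 µg/L·hr

AUC = 2090 µg/L·hr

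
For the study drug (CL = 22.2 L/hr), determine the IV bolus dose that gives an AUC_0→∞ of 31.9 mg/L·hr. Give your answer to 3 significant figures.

Dose_iv = CL × AUC_0→∞
     = 22.2 × 31.9 = 708.18 mg

Dose = 708 mg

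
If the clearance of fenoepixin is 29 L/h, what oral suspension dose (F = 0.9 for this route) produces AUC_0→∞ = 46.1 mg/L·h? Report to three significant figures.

Dose = CL × AUC_0→∞ / F
     = 29 × 46.1 / 0.9 = 1485.44 mg

Dose = 1490 mg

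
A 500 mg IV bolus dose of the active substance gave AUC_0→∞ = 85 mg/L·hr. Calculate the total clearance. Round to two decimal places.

CL = 5.88 L/hr

CL = Dose_iv / AUC_0→∞
   = 500 / 85 = 5.88235 L/hr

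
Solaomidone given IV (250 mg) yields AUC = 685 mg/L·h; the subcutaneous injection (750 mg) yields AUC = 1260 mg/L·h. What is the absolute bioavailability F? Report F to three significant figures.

F = (AUC_ev / D_ev) / (AUC_iv / D_iv)
  = (1260/750) / (685/250)
  = 1.68 / 2.74 = 0.6131

F = 0.613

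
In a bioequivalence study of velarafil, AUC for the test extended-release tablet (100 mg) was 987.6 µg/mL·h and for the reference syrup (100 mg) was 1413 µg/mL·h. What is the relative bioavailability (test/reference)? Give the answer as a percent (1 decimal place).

F_rel = 69.9%

F_rel = (AUC_test/D_test) / (AUC_ref/D_ref)
      = (987.6/100) / (1413/100)
      = 9.876 / 14.13 = 0.6989 = 69.89%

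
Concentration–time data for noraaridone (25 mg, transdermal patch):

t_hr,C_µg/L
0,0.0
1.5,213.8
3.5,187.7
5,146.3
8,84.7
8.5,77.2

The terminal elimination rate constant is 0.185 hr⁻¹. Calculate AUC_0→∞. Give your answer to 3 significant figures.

AUC = 1620 µg/L·hr

Trapezoidal AUC_0→8.5:
  [0→1.5]: (0.0+213.8)/2 × 1.5 = 160.35
  [1.5→3.5]: (213.8+187.7)/2 × 2 = 401.5
  [3.5→5]: (187.7+146.3)/2 × 1.5 = 250.5
  [5→8]: (146.3+84.7)/2 × 3 = 346.5
  [8→8.5]: (84.7+77.2)/2 × 0.5 = 40.475
  Sum = 1199.325 µg/L·hr
Extrapolated tail: C_last / k_e = 77.2 / 0.185 = 417.297
AUC_0→∞ = 1199.325 + 417.297 = 1616.622 µg/L·hr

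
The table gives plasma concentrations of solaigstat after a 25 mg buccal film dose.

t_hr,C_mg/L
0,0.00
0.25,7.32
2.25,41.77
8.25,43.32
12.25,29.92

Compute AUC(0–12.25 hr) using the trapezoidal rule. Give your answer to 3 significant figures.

AUC = 452 mg/L·hr

Trapezoidal AUC_0→12.25:
  [0→0.25]: (0.00+7.32)/2 × 0.25 = 0.915
  [0.25→2.25]: (7.32+41.77)/2 × 2 = 49.09
  [2.25→8.25]: (41.77+43.32)/2 × 6 = 255.27
  [8.25→12.25]: (43.32+29.92)/2 × 4 = 146.48
  Sum = 451.755 mg/L·hr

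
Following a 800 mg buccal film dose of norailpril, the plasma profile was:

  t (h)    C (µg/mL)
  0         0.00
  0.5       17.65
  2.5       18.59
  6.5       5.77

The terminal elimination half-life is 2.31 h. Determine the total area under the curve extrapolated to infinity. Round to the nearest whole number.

AUC = 109 µg/mL·h

Trapezoidal AUC_0→6.5:
  [0→0.5]: (0.00+17.65)/2 × 0.5 = 4.4125
  [0.5→2.5]: (17.65+18.59)/2 × 2 = 36.24
  [2.5→6.5]: (18.59+5.77)/2 × 4 = 48.72
  Sum = 89.3725 µg/mL·h
k_e = ln2 / t½ = 0.693147 / 2.31 = 0.3001 h^-1
Extrapolated tail: C_last / k_e = 5.77 / 0.3001 = 19.227
AUC_0→∞ = 89.3725 + 19.227 = 108.5995 µg/mL·h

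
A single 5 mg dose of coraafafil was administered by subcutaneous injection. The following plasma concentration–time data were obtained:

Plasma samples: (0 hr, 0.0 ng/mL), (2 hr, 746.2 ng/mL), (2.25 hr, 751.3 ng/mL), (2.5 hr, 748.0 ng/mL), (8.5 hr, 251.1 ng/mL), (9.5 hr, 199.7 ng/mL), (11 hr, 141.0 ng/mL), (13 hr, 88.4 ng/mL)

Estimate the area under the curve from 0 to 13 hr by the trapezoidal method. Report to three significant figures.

AUC = 4830 ng/mL·hr

Trapezoidal AUC_0→13:
  [0→2]: (0.0+746.2)/2 × 2 = 746.2
  [2→2.25]: (746.2+751.3)/2 × 0.25 = 187.1875
  [2.25→2.5]: (751.3+748.0)/2 × 0.25 = 187.4125
  [2.5→8.5]: (748.0+251.1)/2 × 6 = 2997.3
  [8.5→9.5]: (251.1+199.7)/2 × 1 = 225.4
  [9.5→11]: (199.7+141.0)/2 × 1.5 = 255.525
  [11→13]: (141.0+88.4)/2 × 2 = 229.4
  Sum = 4828.425 ng/mL·hr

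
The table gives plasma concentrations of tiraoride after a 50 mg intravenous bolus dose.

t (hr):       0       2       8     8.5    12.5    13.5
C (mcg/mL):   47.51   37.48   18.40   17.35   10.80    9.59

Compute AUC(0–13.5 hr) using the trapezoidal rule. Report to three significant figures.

AUC = 328 mcg/mL·hr

Trapezoidal AUC_0→13.5:
  [0→2]: (47.51+37.48)/2 × 2 = 84.99
  [2→8]: (37.48+18.40)/2 × 6 = 167.64
  [8→8.5]: (18.40+17.35)/2 × 0.5 = 8.9375
  [8.5→12.5]: (17.35+10.80)/2 × 4 = 56.3
  [12.5→13.5]: (10.80+9.59)/2 × 1 = 10.195
  Sum = 328.0625 mcg/mL·hr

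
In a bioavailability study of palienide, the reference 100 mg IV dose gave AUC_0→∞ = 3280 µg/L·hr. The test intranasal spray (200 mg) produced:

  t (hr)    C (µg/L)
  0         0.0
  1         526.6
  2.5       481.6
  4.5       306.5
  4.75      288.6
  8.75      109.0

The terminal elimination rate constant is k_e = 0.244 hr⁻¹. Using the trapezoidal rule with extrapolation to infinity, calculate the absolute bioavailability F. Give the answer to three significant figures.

F = 0.476

Trapezoidal AUC_0→8.75 (intranasal spray):
  [0→1]: (0.0+526.6)/2 × 1 = 263.3
  [1→2.5]: (526.6+481.6)/2 × 1.5 = 756.15
  [2.5→4.5]: (481.6+306.5)/2 × 2 = 788.1
  [4.5→4.75]: (306.5+288.6)/2 × 0.25 = 74.3875
  [4.75→8.75]: (288.6+109.0)/2 × 4 = 795.2
  Sum = 2677.1375 µg/L·hr
Tail: C_last/k_e = 109.0/0.244 = 446.721
AUC_0→∞ (intranasal spray) = 2677.1375 + 446.721 = 3123.8585 µg/L·hr
F = (AUC_ev/D_ev)/(AUC_iv/D_iv) = (3123.8585/200)/(3280/100) = 15.6193/32.8 = 0.4762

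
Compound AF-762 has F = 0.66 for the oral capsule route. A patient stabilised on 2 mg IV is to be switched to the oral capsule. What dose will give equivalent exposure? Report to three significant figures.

D_oral = 3.03 mg

For equal systemic exposure: F × D_ev = D_iv
D_ev = D_iv / F = 2 / 0.66 = 3.0303 mg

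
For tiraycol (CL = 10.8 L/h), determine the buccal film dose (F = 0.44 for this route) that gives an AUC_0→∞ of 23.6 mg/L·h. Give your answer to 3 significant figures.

Dose = CL × AUC_0→∞ / F
     = 10.8 × 23.6 / 0.44 = 579.273 mg

Dose = 579 mg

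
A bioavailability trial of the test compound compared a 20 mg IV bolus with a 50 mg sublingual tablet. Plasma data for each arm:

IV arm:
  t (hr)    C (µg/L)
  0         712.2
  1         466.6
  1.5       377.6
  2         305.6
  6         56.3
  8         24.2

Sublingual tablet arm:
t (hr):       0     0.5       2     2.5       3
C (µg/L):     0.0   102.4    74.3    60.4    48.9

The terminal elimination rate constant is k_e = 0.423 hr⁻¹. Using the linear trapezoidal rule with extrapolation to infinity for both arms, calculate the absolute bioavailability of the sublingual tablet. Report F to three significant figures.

F = 0.0731

Trapezoidal AUC_0→8 (IV):
  [0→1]: (712.2+466.6)/2 × 1 = 589.4
  [1→1.5]: (466.6+377.6)/2 × 0.5 = 211.05
  [1.5→2]: (377.6+305.6)/2 × 0.5 = 170.8
  [2→6]: (305.6+56.3)/2 × 4 = 723.8
  [6→8]: (56.3+24.2)/2 × 2 = 80.5
  Sum = 1775.55 µg/L·hr
IV tail: 24.2/0.423 = 57.210; AUC_iv,0→∞ = 1775.55 + 57.210 = 1832.76 µg/L·hr
Trapezoidal AUC_0→3 (sublingual tablet):
  [0→0.5]: (0.0+102.4)/2 × 0.5 = 25.6
  [0.5→2]: (102.4+74.3)/2 × 1.5 = 132.525
  [2→2.5]: (74.3+60.4)/2 × 0.5 = 33.675
  [2.5→3]: (60.4+48.9)/2 × 0.5 = 27.325
  Sum = 219.125 µg/L·hr
sublingual tablet tail: 48.9/0.423 = 115.603; AUC_ev,0→∞ = 219.125 + 115.603 = 334.728 µg/L·hr
F = (AUC_ev/D_ev)/(AUC_iv/D_iv) = (334.728/50)/(1832.76/20) = 6.69456/91.638 = 0.0731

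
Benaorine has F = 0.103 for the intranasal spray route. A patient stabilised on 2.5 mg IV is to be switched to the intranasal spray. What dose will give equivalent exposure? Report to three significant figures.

D_intranasal = 24.3 mg

For equal systemic exposure: F × D_ev = D_iv
D_ev = D_iv / F = 2.5 / 0.103 = 24.2718 mg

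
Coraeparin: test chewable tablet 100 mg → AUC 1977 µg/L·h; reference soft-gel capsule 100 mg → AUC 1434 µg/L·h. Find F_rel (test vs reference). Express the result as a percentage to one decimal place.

F_rel = (AUC_test/D_test) / (AUC_ref/D_ref)
      = (1977/100) / (1434/100)
      = 19.77 / 14.34 = 1.3787 = 137.87%

F_rel = 137.9%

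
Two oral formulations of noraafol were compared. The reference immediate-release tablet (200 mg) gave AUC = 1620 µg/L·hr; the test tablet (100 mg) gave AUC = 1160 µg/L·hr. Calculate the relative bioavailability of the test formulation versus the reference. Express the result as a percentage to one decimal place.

F_rel = (AUC_test/D_test) / (AUC_ref/D_ref)
      = (1160/100) / (1620/200)
      = 11.6 / 8.1 = 1.4321 = 143.21%

F_rel = 143.2%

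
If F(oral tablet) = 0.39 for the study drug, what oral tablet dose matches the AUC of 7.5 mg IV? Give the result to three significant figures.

For equal systemic exposure: F × D_ev = D_iv
D_ev = D_iv / F = 7.5 / 0.39 = 19.2308 mg

D_oral = 19.2 mg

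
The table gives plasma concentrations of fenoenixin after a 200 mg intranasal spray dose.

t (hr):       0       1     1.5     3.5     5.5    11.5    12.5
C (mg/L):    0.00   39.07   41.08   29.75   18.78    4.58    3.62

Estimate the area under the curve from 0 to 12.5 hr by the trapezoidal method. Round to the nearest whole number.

AUC = 233 mg/L·hr

Trapezoidal AUC_0→12.5:
  [0→1]: (0.00+39.07)/2 × 1 = 19.535
  [1→1.5]: (39.07+41.08)/2 × 0.5 = 20.0375
  [1.5→3.5]: (41.08+29.75)/2 × 2 = 70.83
  [3.5→5.5]: (29.75+18.78)/2 × 2 = 48.53
  [5.5→11.5]: (18.78+4.58)/2 × 6 = 70.08
  [11.5→12.5]: (4.58+3.62)/2 × 1 = 4.1
  Sum = 233.1125 mg/L·hr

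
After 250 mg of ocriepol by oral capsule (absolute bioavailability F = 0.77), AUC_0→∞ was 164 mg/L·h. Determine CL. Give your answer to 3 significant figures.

CL = 1.17 L/h

CL = F × Dose / AUC_0→∞
   = 0.77 × 250 / 164 = 1.17378 L/h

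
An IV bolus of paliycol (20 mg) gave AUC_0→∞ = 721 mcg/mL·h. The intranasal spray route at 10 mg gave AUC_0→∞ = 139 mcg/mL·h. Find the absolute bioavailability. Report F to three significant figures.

F = 0.386

F = (AUC_ev / D_ev) / (AUC_iv / D_iv)
  = (139/10) / (721/20)
  = 13.9 / 36.05 = 0.3856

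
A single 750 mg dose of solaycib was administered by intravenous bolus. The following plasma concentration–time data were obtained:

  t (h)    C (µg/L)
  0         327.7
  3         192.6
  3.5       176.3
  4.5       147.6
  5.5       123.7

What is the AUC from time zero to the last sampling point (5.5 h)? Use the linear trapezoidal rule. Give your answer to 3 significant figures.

AUC = 1170 µg/L·h

Trapezoidal AUC_0→5.5:
  [0→3]: (327.7+192.6)/2 × 3 = 780.45
  [3→3.5]: (192.6+176.3)/2 × 0.5 = 92.225
  [3.5→4.5]: (176.3+147.6)/2 × 1 = 161.95
  [4.5→5.5]: (147.6+123.7)/2 × 1 = 135.65
  Sum = 1170.275 µg/L·h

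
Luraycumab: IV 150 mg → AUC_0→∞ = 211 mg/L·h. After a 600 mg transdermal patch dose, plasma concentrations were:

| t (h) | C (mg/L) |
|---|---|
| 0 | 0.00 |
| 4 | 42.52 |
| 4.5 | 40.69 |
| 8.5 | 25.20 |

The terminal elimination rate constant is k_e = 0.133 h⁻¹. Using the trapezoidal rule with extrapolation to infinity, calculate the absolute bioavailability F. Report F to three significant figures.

Trapezoidal AUC_0→8.5 (transdermal patch):
  [0→4]: (0.00+42.52)/2 × 4 = 85.04
  [4→4.5]: (42.52+40.69)/2 × 0.5 = 20.8025
  [4.5→8.5]: (40.69+25.20)/2 × 4 = 131.78
  Sum = 237.6225 mg/L·h
Tail: C_last/k_e = 25.20/0.133 = 189.474
AUC_0→∞ (transdermal patch) = 237.6225 + 189.474 = 427.0965 mg/L·h
F = (AUC_ev/D_ev)/(AUC_iv/D_iv) = (427.0965/600)/(211/150) = 0.7118275/1.40667 = 0.5060

F = 0.506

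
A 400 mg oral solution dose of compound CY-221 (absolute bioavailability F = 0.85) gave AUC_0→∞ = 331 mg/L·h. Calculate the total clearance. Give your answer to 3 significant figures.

CL = 1.03 L/h

CL = F × Dose / AUC_0→∞
   = 0.85 × 400 / 331 = 1.02719 L/h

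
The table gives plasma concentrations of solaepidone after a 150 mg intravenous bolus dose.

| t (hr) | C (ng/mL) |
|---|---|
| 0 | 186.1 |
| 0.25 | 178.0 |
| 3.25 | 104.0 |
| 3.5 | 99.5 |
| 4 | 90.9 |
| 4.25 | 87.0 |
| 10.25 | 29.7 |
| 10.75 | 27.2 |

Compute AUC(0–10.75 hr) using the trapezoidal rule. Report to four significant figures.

Trapezoidal AUC_0→10.75:
  [0→0.25]: (186.1+178.0)/2 × 0.25 = 45.5125
  [0.25→3.25]: (178.0+104.0)/2 × 3 = 423.0
  [3.25→3.5]: (104.0+99.5)/2 × 0.25 = 25.4375
  [3.5→4]: (99.5+90.9)/2 × 0.5 = 47.6
  [4→4.25]: (90.9+87.0)/2 × 0.25 = 22.2375
  [4.25→10.25]: (87.0+29.7)/2 × 6 = 350.1
  [10.25→10.75]: (29.7+27.2)/2 × 0.5 = 14.225
  Sum = 928.1125 ng/mL·hr

AUC = 928.1 ng/mL·hr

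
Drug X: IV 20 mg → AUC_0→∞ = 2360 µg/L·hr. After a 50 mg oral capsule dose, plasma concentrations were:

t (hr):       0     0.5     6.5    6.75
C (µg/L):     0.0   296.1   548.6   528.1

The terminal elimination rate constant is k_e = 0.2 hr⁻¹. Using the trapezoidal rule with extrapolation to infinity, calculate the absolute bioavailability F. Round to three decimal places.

Trapezoidal AUC_0→6.75 (oral capsule):
  [0→0.5]: (0.0+296.1)/2 × 0.5 = 74.025
  [0.5→6.5]: (296.1+548.6)/2 × 6 = 2534.1
  [6.5→6.75]: (548.6+528.1)/2 × 0.25 = 134.5875
  Sum = 2742.7125 µg/L·hr
Tail: C_last/k_e = 528.1/0.2 = 2640.500
AUC_0→∞ (oral capsule) = 2742.7125 + 2640.500 = 5383.2125 µg/L·hr
F = (AUC_ev/D_ev)/(AUC_iv/D_iv) = (5383.2125/50)/(2360/20) = 107.66425/118 = 0.9124

F = 0.912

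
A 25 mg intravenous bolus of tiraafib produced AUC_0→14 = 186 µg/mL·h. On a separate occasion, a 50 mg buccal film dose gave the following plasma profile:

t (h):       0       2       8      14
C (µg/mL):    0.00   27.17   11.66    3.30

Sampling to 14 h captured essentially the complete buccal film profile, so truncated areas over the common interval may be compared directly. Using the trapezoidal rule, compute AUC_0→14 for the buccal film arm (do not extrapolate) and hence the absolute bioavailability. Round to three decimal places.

Trapezoidal AUC_0→14 (buccal film):
  [0→2]: (0.00+27.17)/2 × 2 = 27.17
  [2→8]: (27.17+11.66)/2 × 6 = 116.49
  [8→14]: (11.66+3.30)/2 × 6 = 44.88
  Sum = 188.54 µg/mL·h
F = (AUC_ev/D_ev)/(AUC_iv/D_iv) = (188.54/50)/(186/25) = 3.7708/7.44 = 0.5068

F = 0.507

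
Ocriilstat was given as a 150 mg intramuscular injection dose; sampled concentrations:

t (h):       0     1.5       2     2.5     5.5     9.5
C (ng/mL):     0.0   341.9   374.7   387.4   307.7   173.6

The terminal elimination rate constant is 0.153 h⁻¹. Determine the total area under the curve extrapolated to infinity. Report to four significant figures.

AUC = 3766 ng/mL·h

Trapezoidal AUC_0→9.5:
  [0→1.5]: (0.0+341.9)/2 × 1.5 = 256.425
  [1.5→2]: (341.9+374.7)/2 × 0.5 = 179.15
  [2→2.5]: (374.7+387.4)/2 × 0.5 = 190.525
  [2.5→5.5]: (387.4+307.7)/2 × 3 = 1042.65
  [5.5→9.5]: (307.7+173.6)/2 × 4 = 962.6
  Sum = 2631.35 ng/mL·h
Extrapolated tail: C_last / k_e = 173.6 / 0.153 = 1134.641
AUC_0→∞ = 2631.35 + 1134.641 = 3765.991 ng/mL·h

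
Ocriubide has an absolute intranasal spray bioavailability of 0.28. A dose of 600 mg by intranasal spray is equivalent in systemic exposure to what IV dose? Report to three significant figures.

Systemic exposure from an extravascular dose = F × D_ev, so the equivalent IV dose is F × D_ev.
D_iv = F × D_ev = 0.28 × 600 = 168 mg

D_iv = 168 mg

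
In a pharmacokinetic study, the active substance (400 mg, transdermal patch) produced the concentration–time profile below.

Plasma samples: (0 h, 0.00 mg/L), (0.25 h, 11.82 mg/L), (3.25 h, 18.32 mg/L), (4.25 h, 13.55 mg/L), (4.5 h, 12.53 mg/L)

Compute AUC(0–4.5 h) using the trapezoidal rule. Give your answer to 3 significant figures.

AUC = 65.9 mg/L·h

Trapezoidal AUC_0→4.5:
  [0→0.25]: (0.00+11.82)/2 × 0.25 = 1.4775
  [0.25→3.25]: (11.82+18.32)/2 × 3 = 45.21
  [3.25→4.25]: (18.32+13.55)/2 × 1 = 15.935
  [4.25→4.5]: (13.55+12.53)/2 × 0.25 = 3.26
  Sum = 65.8825 mg/L·h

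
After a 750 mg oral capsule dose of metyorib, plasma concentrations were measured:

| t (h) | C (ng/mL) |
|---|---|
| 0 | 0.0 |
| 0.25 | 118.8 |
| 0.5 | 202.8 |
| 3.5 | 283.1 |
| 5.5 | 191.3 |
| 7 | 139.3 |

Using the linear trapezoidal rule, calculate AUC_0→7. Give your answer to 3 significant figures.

AUC = 1510 ng/mL·h

Trapezoidal AUC_0→7:
  [0→0.25]: (0.0+118.8)/2 × 0.25 = 14.85
  [0.25→0.5]: (118.8+202.8)/2 × 0.25 = 40.2
  [0.5→3.5]: (202.8+283.1)/2 × 3 = 728.85
  [3.5→5.5]: (283.1+191.3)/2 × 2 = 474.4
  [5.5→7]: (191.3+139.3)/2 × 1.5 = 247.95
  Sum = 1506.25 ng/mL·h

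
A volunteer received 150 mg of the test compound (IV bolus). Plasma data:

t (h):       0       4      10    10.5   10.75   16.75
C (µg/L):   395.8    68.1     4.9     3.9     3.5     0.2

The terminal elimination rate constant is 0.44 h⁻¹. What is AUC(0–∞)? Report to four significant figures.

AUC = 1161 µg/L·h

Trapezoidal AUC_0→16.75:
  [0→4]: (395.8+68.1)/2 × 4 = 927.8
  [4→10]: (68.1+4.9)/2 × 6 = 219.0
  [10→10.5]: (4.9+3.9)/2 × 0.5 = 2.2
  [10.5→10.75]: (3.9+3.5)/2 × 0.25 = 0.925
  [10.75→16.75]: (3.5+0.2)/2 × 6 = 11.1
  Sum = 1161.025 µg/L·h
Extrapolated tail: C_last / k_e = 0.2 / 0.44 = 0.455
AUC_0→∞ = 1161.025 + 0.455 = 1161.48 µg/L·h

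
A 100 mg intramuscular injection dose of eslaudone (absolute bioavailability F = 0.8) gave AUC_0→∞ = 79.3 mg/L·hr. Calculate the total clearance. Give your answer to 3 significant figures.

CL = F × Dose / AUC_0→∞
   = 0.8 × 100 / 79.3 = 1.00883 L/hr

CL = 1.01 L/hr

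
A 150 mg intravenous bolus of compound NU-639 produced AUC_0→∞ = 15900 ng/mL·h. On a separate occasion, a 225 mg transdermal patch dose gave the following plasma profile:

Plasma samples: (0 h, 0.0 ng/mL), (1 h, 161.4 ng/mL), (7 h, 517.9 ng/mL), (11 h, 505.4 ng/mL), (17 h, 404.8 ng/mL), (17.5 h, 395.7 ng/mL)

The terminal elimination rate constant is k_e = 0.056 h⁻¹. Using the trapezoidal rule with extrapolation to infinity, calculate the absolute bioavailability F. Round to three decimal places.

Trapezoidal AUC_0→17.5 (transdermal patch):
  [0→1]: (0.0+161.4)/2 × 1 = 80.7
  [1→7]: (161.4+517.9)/2 × 6 = 2037.9
  [7→11]: (517.9+505.4)/2 × 4 = 2046.6
  [11→17]: (505.4+404.8)/2 × 6 = 2730.6
  [17→17.5]: (404.8+395.7)/2 × 0.5 = 200.125
  Sum = 7095.925 ng/mL·h
Tail: C_last/k_e = 395.7/0.056 = 7066.071
AUC_0→∞ (transdermal patch) = 7095.925 + 7066.071 = 14161.996 ng/mL·h
F = (AUC_ev/D_ev)/(AUC_iv/D_iv) = (14161.996/225)/(15900/150) = 62.9422/106 = 0.5938

F = 0.594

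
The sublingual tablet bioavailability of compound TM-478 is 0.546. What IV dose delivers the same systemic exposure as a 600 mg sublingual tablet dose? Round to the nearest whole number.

Systemic exposure from an extravascular dose = F × D_ev, so the equivalent IV dose is F × D_ev.
D_iv = F × D_ev = 0.546 × 600 = 327.6 mg

D_iv = 328 mg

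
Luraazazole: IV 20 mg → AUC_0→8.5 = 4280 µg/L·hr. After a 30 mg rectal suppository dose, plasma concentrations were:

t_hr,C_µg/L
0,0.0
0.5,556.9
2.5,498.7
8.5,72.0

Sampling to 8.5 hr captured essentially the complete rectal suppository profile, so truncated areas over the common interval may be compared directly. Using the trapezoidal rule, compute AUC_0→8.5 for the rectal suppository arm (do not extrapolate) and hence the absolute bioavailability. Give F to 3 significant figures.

Trapezoidal AUC_0→8.5 (rectal suppository):
  [0→0.5]: (0.0+556.9)/2 × 0.5 = 139.225
  [0.5→2.5]: (556.9+498.7)/2 × 2 = 1055.6
  [2.5→8.5]: (498.7+72.0)/2 × 6 = 1712.1
  Sum = 2906.925 µg/L·hr
F = (AUC_ev/D_ev)/(AUC_iv/D_iv) = (2906.925/30)/(4280/20) = 96.8975/214 = 0.4528

F = 0.453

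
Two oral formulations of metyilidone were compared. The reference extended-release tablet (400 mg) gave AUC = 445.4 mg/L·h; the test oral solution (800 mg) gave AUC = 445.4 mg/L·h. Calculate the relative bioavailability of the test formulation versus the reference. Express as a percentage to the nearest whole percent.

F_rel = 50%

F_rel = (AUC_test/D_test) / (AUC_ref/D_ref)
      = (445.4/800) / (445.4/400)
      = 0.55675 / 1.1135 = 0.5000 = 50.00%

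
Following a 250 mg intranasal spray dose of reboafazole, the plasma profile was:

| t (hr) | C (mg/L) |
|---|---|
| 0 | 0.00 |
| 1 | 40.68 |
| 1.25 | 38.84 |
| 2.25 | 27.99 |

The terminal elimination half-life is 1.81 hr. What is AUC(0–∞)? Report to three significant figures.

Trapezoidal AUC_0→2.25:
  [0→1]: (0.00+40.68)/2 × 1 = 20.34
  [1→1.25]: (40.68+38.84)/2 × 0.25 = 9.94
  [1.25→2.25]: (38.84+27.99)/2 × 1 = 33.415
  Sum = 63.695 mg/L·hr
k_e = ln2 / t½ = 0.693147 / 1.81 = 0.3830 hr^-1
Extrapolated tail: C_last / k_e = 27.99 / 0.383 = 73.081
AUC_0→∞ = 63.695 + 73.081 = 136.776 mg/L·hr

AUC = 137 mg/L·hr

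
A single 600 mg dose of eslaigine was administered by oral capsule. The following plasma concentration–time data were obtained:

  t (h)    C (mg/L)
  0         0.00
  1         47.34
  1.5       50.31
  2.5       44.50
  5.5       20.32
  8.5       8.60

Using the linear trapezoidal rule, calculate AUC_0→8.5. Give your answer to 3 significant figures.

Trapezoidal AUC_0→8.5:
  [0→1]: (0.00+47.34)/2 × 1 = 23.67
  [1→1.5]: (47.34+50.31)/2 × 0.5 = 24.4125
  [1.5→2.5]: (50.31+44.50)/2 × 1 = 47.405
  [2.5→5.5]: (44.50+20.32)/2 × 3 = 97.23
  [5.5→8.5]: (20.32+8.60)/2 × 3 = 43.38
  Sum = 236.0975 mg/L·h

AUC = 236 mg/L·h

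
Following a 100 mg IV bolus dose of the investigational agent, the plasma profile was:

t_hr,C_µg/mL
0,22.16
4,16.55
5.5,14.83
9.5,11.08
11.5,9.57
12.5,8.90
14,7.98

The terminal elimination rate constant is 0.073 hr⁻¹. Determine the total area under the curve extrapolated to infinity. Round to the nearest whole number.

Trapezoidal AUC_0→14:
  [0→4]: (22.16+16.55)/2 × 4 = 77.42
  [4→5.5]: (16.55+14.83)/2 × 1.5 = 23.535
  [5.5→9.5]: (14.83+11.08)/2 × 4 = 51.82
  [9.5→11.5]: (11.08+9.57)/2 × 2 = 20.65
  [11.5→12.5]: (9.57+8.90)/2 × 1 = 9.235
  [12.5→14]: (8.90+7.98)/2 × 1.5 = 12.66
  Sum = 195.32 µg/mL·hr
Extrapolated tail: C_last / k_e = 7.98 / 0.073 = 109.315
AUC_0→∞ = 195.32 + 109.315 = 304.635 µg/mL·hr

AUC = 305 µg/mL·hr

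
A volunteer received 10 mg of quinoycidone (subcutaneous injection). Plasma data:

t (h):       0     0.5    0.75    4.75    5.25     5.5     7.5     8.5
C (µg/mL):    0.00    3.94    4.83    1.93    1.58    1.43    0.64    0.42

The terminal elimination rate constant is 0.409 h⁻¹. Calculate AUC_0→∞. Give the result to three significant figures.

AUC = 20.5 µg/mL·h

Trapezoidal AUC_0→8.5:
  [0→0.5]: (0.00+3.94)/2 × 0.5 = 0.985
  [0.5→0.75]: (3.94+4.83)/2 × 0.25 = 1.09625
  [0.75→4.75]: (4.83+1.93)/2 × 4 = 13.52
  [4.75→5.25]: (1.93+1.58)/2 × 0.5 = 0.8775
  [5.25→5.5]: (1.58+1.43)/2 × 0.25 = 0.37625
  [5.5→7.5]: (1.43+0.64)/2 × 2 = 2.07
  [7.5→8.5]: (0.64+0.42)/2 × 1 = 0.53
  Sum = 19.455 µg/mL·h
Extrapolated tail: C_last / k_e = 0.42 / 0.409 = 1.027
AUC_0→∞ = 19.455 + 1.027 = 20.482 µg/mL·h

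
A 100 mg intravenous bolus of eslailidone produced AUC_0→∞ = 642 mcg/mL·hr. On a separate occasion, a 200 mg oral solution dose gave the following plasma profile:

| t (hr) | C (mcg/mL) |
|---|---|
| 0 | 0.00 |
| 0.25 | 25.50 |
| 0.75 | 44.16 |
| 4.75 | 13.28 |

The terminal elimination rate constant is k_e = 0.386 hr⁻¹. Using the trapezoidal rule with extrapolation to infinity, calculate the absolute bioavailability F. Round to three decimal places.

Trapezoidal AUC_0→4.75 (oral solution):
  [0→0.25]: (0.00+25.50)/2 × 0.25 = 3.1875
  [0.25→0.75]: (25.50+44.16)/2 × 0.5 = 17.415
  [0.75→4.75]: (44.16+13.28)/2 × 4 = 114.88
  Sum = 135.4825 mcg/mL·hr
Tail: C_last/k_e = 13.28/0.386 = 34.404
AUC_0→∞ (oral solution) = 135.4825 + 34.404 = 169.8865 mcg/mL·hr
F = (AUC_ev/D_ev)/(AUC_iv/D_iv) = (169.8865/200)/(642/100) = 0.8494325/6.42 = 0.1323

F = 0.132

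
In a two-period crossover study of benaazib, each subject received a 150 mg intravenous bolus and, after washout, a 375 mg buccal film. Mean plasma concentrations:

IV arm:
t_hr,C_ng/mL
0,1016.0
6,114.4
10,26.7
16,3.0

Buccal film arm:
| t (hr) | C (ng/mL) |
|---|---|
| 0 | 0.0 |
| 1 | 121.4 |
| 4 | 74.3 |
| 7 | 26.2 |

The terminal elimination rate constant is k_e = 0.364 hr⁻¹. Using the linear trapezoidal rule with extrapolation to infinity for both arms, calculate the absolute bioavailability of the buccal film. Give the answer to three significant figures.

Trapezoidal AUC_0→16 (IV):
  [0→6]: (1016.0+114.4)/2 × 6 = 3391.2
  [6→10]: (114.4+26.7)/2 × 4 = 282.2
  [10→16]: (26.7+3.0)/2 × 6 = 89.1
  Sum = 3762.5 ng/mL·hr
IV tail: 3.0/0.364 = 8.242; AUC_iv,0→∞ = 3762.5 + 8.242 = 3770.742 ng/mL·hr
Trapezoidal AUC_0→7 (buccal film):
  [0→1]: (0.0+121.4)/2 × 1 = 60.7
  [1→4]: (121.4+74.3)/2 × 3 = 293.55
  [4→7]: (74.3+26.2)/2 × 3 = 150.75
  Sum = 505.0 ng/mL·hr
buccal film tail: 26.2/0.364 = 71.978; AUC_ev,0→∞ = 505.0 + 71.978 = 576.978 ng/mL·hr
F = (AUC_ev/D_ev)/(AUC_iv/D_iv) = (576.978/375)/(3770.742/150) = 1.538608/25.13828 = 0.0612

F = 0.0612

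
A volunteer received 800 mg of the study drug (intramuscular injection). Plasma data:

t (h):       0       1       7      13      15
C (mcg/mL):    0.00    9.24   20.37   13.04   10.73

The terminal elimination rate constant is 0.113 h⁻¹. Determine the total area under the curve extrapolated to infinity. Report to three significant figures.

AUC = 312 mcg/mL·h

Trapezoidal AUC_0→15:
  [0→1]: (0.00+9.24)/2 × 1 = 4.62
  [1→7]: (9.24+20.37)/2 × 6 = 88.83
  [7→13]: (20.37+13.04)/2 × 6 = 100.23
  [13→15]: (13.04+10.73)/2 × 2 = 23.77
  Sum = 217.45 mcg/mL·h
Extrapolated tail: C_last / k_e = 10.73 / 0.113 = 94.956
AUC_0→∞ = 217.45 + 94.956 = 312.406 mcg/mL·h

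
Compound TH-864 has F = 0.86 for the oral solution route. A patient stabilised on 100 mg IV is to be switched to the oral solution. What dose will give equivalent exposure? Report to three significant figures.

For equal systemic exposure: F × D_ev = D_iv
D_ev = D_iv / F = 100 / 0.86 = 116.279 mg

D_oral = 116 mg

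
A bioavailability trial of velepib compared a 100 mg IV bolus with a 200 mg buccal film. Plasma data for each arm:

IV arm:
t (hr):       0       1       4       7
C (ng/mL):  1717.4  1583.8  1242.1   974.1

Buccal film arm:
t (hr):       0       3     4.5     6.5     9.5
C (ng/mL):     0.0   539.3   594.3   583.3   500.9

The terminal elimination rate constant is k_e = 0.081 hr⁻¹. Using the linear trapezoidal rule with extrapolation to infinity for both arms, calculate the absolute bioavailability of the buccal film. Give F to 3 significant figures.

Trapezoidal AUC_0→7 (IV):
  [0→1]: (1717.4+1583.8)/2 × 1 = 1650.6
  [1→4]: (1583.8+1242.1)/2 × 3 = 4238.85
  [4→7]: (1242.1+974.1)/2 × 3 = 3324.3
  Sum = 9213.75 ng/mL·hr
IV tail: 974.1/0.081 = 12025.926; AUC_iv,0→∞ = 9213.75 + 12025.926 = 21239.676 ng/mL·hr
Trapezoidal AUC_0→9.5 (buccal film):
  [0→3]: (0.0+539.3)/2 × 3 = 808.95
  [3→4.5]: (539.3+594.3)/2 × 1.5 = 850.2
  [4.5→6.5]: (594.3+583.3)/2 × 2 = 1177.6
  [6.5→9.5]: (583.3+500.9)/2 × 3 = 1626.3
  Sum = 4463.05 ng/mL·hr
buccal film tail: 500.9/0.081 = 6183.951; AUC_ev,0→∞ = 4463.05 + 6183.951 = 10647.001 ng/mL·hr
F = (AUC_ev/D_ev)/(AUC_iv/D_iv) = (10647.001/200)/(21239.676/100) = 53.235005/212.39676 = 0.2506

F = 0.251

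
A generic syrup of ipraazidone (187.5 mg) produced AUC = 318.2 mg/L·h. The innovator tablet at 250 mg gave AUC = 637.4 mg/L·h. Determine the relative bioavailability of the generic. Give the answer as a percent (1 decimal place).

F_rel = 66.6%

F_rel = (AUC_test/D_test) / (AUC_ref/D_ref)
      = (318.2/187.5) / (637.4/250)
      = 1.69707 / 2.5496 = 0.6656 = 66.56%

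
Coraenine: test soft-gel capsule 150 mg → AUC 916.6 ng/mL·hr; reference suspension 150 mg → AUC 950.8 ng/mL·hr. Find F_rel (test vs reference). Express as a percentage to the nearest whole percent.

F_rel = (AUC_test/D_test) / (AUC_ref/D_ref)
      = (916.6/150) / (950.8/150)
      = 6.11067 / 6.33867 = 0.9640 = 96.40%

F_rel = 96%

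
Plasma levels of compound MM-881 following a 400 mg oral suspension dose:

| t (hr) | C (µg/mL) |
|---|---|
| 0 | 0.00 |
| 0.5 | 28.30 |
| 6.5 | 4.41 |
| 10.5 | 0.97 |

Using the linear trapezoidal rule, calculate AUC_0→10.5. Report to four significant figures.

AUC = 116.0 µg/mL·hr

Trapezoidal AUC_0→10.5:
  [0→0.5]: (0.00+28.30)/2 × 0.5 = 7.075
  [0.5→6.5]: (28.30+4.41)/2 × 6 = 98.13
  [6.5→10.5]: (4.41+0.97)/2 × 4 = 10.76
  Sum = 115.965 µg/mL·hr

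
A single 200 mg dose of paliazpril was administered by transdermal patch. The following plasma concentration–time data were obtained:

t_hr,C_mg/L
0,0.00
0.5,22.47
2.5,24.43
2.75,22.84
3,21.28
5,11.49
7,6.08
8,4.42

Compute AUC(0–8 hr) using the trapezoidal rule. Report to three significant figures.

AUC = 120 mg/L·hr

Trapezoidal AUC_0→8:
  [0→0.5]: (0.00+22.47)/2 × 0.5 = 5.6175
  [0.5→2.5]: (22.47+24.43)/2 × 2 = 46.9
  [2.5→2.75]: (24.43+22.84)/2 × 0.25 = 5.90875
  [2.75→3]: (22.84+21.28)/2 × 0.25 = 5.515
  [3→5]: (21.28+11.49)/2 × 2 = 32.77
  [5→7]: (11.49+6.08)/2 × 2 = 17.57
  [7→8]: (6.08+4.42)/2 × 1 = 5.25
  Sum = 119.53125 mg/L·hr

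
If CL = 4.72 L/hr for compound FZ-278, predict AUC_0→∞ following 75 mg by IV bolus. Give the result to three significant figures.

AUC_0→∞ = Dose_iv / CL
        = 75 / 4.72 = 15.8898 mg/L·hr

AUC = 15.9 mg/L·hr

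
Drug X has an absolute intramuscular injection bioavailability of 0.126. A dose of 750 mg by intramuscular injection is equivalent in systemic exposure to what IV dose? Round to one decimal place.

D_iv = 94.5 mg

Systemic exposure from an extravascular dose = F × D_ev, so the equivalent IV dose is F × D_ev.
D_iv = F × D_ev = 0.126 × 750 = 94.5 mg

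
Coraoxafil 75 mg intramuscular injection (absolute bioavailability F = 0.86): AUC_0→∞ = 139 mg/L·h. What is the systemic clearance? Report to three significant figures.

CL = 0.464 L/h

CL = F × Dose / AUC_0→∞
   = 0.86 × 75 / 139 = 0.464029 L/h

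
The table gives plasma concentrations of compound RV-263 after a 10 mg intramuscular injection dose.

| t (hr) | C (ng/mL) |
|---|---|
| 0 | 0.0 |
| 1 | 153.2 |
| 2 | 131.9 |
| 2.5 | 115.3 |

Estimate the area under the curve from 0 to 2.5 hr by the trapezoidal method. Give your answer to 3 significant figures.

Trapezoidal AUC_0→2.5:
  [0→1]: (0.0+153.2)/2 × 1 = 76.6
  [1→2]: (153.2+131.9)/2 × 1 = 142.55
  [2→2.5]: (131.9+115.3)/2 × 0.5 = 61.8
  Sum = 280.95 ng/mL·hr

AUC = 281 ng/mL·hr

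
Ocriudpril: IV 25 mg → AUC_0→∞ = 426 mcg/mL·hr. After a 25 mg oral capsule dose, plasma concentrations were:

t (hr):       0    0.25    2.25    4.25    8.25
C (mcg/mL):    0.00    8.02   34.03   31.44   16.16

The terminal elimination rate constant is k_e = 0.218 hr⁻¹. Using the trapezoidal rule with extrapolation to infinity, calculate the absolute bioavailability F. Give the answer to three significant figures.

F = 0.652

Trapezoidal AUC_0→8.25 (oral capsule):
  [0→0.25]: (0.00+8.02)/2 × 0.25 = 1.0025
  [0.25→2.25]: (8.02+34.03)/2 × 2 = 42.05
  [2.25→4.25]: (34.03+31.44)/2 × 2 = 65.47
  [4.25→8.25]: (31.44+16.16)/2 × 4 = 95.2
  Sum = 203.7225 mcg/mL·hr
Tail: C_last/k_e = 16.16/0.218 = 74.128
AUC_0→∞ (oral capsule) = 203.7225 + 74.128 = 277.8505 mcg/mL·hr
F = (AUC_ev/D_ev)/(AUC_iv/D_iv) = (277.8505/25)/(426/25) = 11.11402/17.04 = 0.6522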